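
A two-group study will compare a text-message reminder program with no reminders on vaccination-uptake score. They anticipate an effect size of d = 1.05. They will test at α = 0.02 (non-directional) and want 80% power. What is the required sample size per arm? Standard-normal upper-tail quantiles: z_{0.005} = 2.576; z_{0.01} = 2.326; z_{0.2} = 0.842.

For two independent groups with equal n: n = 2·((z_{α/2} + z_β) / d)².
z_{α/2} + z_β = 2.326 + 0.842 = 3.168.
n = 2 × (3.168 / 1.05)² = 2 × 3.017² = 2 × 9.10 = 18.2.
Round up to the next whole participant.

n = 19 per group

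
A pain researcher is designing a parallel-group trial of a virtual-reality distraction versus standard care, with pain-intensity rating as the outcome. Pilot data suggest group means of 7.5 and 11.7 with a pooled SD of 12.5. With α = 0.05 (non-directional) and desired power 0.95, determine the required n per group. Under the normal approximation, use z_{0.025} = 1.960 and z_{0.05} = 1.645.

n = 231 per group

Cohen's d = |M₁ − M₂| / SD_pooled = |7.5 − 11.7| / 12.5 = 4.2 / 12.5 = 0.336.
For two independent groups with equal n: n = 2·((z_{α/2} + z_β) / d)².
z_{α/2} + z_β = 1.960 + 1.645 = 3.605.
n = 2 × (3.605 / 0.336)² = 2 × 10.729² = 2 × 115.12 = 230.2.
Round up to the next whole participant.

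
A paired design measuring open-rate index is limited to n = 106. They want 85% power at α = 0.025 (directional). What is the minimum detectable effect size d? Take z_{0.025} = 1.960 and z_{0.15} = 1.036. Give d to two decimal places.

d_min ≈ 0.29

For a single sample (or paired design) of n = 106: d_min = (z_{α} + z_β)/√n.
z-sum = 1.960 + 1.036 = 2.996.
d_min = 2.996 / √106 = 2.996 / 10.296 = 0.291.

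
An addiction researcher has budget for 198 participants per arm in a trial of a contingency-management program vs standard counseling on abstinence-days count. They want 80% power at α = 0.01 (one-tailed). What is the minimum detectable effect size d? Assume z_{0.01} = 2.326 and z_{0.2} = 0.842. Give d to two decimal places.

For two independent groups of n = 198 each: d_min = (z_{α} + z_β)·√(2/n).
z-sum = 2.326 + 0.842 = 3.168.
d_min = 3.168 × √(2/198) = 3.168 × 0.1005 = 0.318.

d_min ≈ 0.32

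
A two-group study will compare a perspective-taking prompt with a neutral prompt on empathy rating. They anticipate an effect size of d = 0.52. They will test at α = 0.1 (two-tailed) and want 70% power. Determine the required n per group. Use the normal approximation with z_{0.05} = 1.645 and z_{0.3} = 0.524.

For two independent groups with equal n: n = 2·((z_{α/2} + z_β) / d)².
z_{α/2} + z_β = 1.645 + 0.524 = 2.169.
n = 2 × (2.169 / 0.52)² = 2 × 4.171² = 2 × 17.40 = 34.8.
Round up to the next whole participant.

n = 35 per group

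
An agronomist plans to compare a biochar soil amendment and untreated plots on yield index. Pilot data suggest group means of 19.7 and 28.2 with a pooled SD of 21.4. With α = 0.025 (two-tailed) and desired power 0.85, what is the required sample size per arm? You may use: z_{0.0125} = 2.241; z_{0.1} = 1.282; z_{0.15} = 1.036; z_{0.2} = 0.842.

n = 137 per group

Cohen's d = |M₁ − M₂| / SD_pooled = |19.7 − 28.2| / 21.4 = 8.5 / 21.4 = 0.397.
For two independent groups with equal n: n = 2·((z_{α/2} + z_β) / d)².
z_{α/2} + z_β = 2.241 + 1.036 = 3.277.
n = 2 × (3.277 / 0.397)² = 2 × 8.254² = 2 × 68.14 = 136.3.
Round up to the next whole participant.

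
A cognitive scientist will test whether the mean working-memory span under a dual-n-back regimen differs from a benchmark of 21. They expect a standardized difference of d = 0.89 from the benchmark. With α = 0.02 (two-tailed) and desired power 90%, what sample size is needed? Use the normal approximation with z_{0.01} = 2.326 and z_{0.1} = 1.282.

n = 17

For a one-sample test: n = ((z_{α/2} + z_β) / d)².
z_{α/2} + z_β = 2.326 + 1.282 = 3.608.
n = (3.608 / 0.89)² = 4.054² = 16.43.
Round up.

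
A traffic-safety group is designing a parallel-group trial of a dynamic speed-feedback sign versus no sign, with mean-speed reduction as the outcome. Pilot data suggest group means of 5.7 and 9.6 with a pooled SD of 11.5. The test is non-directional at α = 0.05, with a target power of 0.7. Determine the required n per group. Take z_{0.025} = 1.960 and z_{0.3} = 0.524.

Cohen's d = |M₁ − M₂| / SD_pooled = |5.7 − 9.6| / 11.5 = 3.9 / 11.5 = 0.339.
For two independent groups with equal n: n = 2·((z_{α/2} + z_β) / d)².
z_{α/2} + z_β = 1.960 + 0.524 = 2.484.
n = 2 × (2.484 / 0.339)² = 2 × 7.327² = 2 × 53.69 = 107.4.
Round up to the next whole participant.

n = 108 per group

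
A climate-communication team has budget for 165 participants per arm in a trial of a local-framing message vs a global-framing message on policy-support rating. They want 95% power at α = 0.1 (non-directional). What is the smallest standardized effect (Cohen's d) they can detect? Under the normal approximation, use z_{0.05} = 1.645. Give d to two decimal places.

d_min ≈ 0.36

For two independent groups of n = 165 each: d_min = (z_{α/2} + z_β)·√(2/n).
z-sum = 1.645 + 1.645 = 3.290.
d_min = 3.290 × √(2/165) = 3.290 × 0.1101 = 0.362.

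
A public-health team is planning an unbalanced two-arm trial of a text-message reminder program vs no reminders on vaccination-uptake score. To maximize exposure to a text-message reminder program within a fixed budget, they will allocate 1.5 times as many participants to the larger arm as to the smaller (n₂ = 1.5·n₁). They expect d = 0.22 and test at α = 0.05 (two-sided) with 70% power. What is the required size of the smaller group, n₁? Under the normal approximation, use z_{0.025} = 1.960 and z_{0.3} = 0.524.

With allocation ratio k = n₂/n₁ = 1.5, Var(x̄₁−x̄₂) = σ²(1/n₁ + 1/(k·n₁)) = σ²·(k+1)/(k·n₁).
So n₁ = (1 + 1/k)·((z_{α/2} + z_β)/d)² = 1.667 × (2.484/0.22)².
n₁ = 1.667 × 127.48 = 212.5.
Round up: n₁ = 213, giving n₂ = ⌈1.5 × 213⌉ = ⌈319.5⌉ = 320.

n₁ = 213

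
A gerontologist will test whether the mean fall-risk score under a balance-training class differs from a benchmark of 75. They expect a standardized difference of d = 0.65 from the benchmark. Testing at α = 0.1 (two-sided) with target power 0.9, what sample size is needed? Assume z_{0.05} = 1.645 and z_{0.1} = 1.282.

For a one-sample test: n = ((z_{α/2} + z_β) / d)².
z_{α/2} + z_β = 1.645 + 1.282 = 2.927.
n = (2.927 / 0.65)² = 4.503² = 20.28.
Round up.

n = 21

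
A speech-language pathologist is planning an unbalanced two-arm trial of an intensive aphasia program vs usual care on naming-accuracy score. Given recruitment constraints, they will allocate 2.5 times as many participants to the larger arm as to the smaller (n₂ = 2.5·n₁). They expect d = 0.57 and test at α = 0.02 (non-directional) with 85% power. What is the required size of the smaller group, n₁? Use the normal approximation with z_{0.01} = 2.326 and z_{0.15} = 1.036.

n₁ = 49

With allocation ratio k = n₂/n₁ = 2.5, Var(x̄₁−x̄₂) = σ²(1/n₁ + 1/(k·n₁)) = σ²·(k+1)/(k·n₁).
So n₁ = (1 + 1/k)·((z_{α/2} + z_β)/d)² = 1.400 × (3.362/0.57)².
n₁ = 1.400 × 34.79 = 48.7.
Round up: n₁ = 49, giving n₂ = ⌈2.5 × 49⌉ = ⌈122.5⌉ = 123.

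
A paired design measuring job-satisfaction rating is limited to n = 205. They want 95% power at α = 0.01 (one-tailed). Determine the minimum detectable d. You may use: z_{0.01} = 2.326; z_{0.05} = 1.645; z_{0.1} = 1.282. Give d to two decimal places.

For a single sample (or paired design) of n = 205: d_min = (z_{α} + z_β)/√n.
z-sum = 2.326 + 1.645 = 3.971.
d_min = 3.971 / √205 = 3.971 / 14.318 = 0.277.

d_min ≈ 0.28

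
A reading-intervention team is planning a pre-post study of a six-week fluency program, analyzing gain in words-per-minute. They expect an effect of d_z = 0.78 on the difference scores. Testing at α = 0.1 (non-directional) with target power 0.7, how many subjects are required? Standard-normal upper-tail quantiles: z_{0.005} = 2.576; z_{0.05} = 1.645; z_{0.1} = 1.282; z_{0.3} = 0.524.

For a paired (one-sample on differences) test: n = ((z_{α/2} + z_β) / d)².
z_{α/2} + z_β = 1.645 + 0.524 = 2.169.
n = (2.169 / 0.78)² = 2.781² = 7.73.
Round up.

n = 8 pairs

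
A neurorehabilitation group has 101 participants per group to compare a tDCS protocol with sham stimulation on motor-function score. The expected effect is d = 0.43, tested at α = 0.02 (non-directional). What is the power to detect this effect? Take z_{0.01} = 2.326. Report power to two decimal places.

power ≈ 0.77

For two equal groups, power = Φ(d·√(n/2) − z_{α/2}).
d·√(n/2) = 0.43 × √(101/2) = 0.43 × 7.106 = 3.056.
z_β = 3.056 − 2.326 = 0.730.
Power = Φ(0.730) = 0.767.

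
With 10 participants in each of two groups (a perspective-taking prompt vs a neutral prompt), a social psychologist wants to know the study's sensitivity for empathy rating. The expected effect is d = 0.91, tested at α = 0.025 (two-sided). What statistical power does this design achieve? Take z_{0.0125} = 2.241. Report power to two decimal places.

power ≈ 0.42

For two equal groups, power = Φ(d·√(n/2) − z_{α/2}).
d·√(n/2) = 0.91 × √(10/2) = 0.91 × 2.236 = 2.035.
z_β = 2.035 − 2.241 = -0.206.
Power = Φ(-0.206) = 0.418.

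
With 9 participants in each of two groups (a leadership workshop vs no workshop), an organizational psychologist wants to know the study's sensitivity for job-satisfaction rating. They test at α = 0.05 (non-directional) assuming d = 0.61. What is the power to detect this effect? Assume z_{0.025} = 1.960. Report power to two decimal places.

For two equal groups, power = Φ(d·√(n/2) − z_{α/2}).
d·√(n/2) = 0.61 × √(9/2) = 0.61 × 2.121 = 1.294.
z_β = 1.294 − 1.960 = -0.666.
Power = Φ(-0.666) = 0.253.

power ≈ 0.25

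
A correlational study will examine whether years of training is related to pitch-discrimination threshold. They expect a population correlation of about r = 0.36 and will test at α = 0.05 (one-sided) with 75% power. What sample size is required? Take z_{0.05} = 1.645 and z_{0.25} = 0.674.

Fisher's z: C = ½·ln((1+r)/(1−r)) = ½·ln(2.1250) = 0.3769.
n = ((z_{α} + z_β)/C)² + 3.
(1.645 + 0.674) / 0.3769 = 2.319 / 0.3769 = 6.153.
n = 6.153² + 3 = 37.86 + 3 = 40.9.
Round up.

n = 41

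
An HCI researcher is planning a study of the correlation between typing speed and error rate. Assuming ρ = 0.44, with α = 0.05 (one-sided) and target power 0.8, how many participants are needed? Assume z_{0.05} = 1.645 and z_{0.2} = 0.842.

Fisher's z: C = ½·ln((1+r)/(1−r)) = ½·ln(2.5714) = 0.4722.
n = ((z_{α} + z_β)/C)² + 3.
(1.645 + 0.842) / 0.4722 = 2.487 / 0.4722 = 5.267.
n = 5.267² + 3 = 27.74 + 3 = 30.7.
Round up.

n = 31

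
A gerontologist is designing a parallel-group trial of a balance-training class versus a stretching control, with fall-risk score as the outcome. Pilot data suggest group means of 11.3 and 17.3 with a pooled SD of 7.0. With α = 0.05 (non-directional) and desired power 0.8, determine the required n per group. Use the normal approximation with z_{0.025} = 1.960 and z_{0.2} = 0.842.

n = 22 per group

Cohen's d = |M₁ − M₂| / SD_pooled = |11.3 − 17.3| / 7.0 = 6.0 / 7.0 = 0.857.
For two independent groups with equal n: n = 2·((z_{α/2} + z_β) / d)².
z_{α/2} + z_β = 1.960 + 0.842 = 2.802.
n = 2 × (2.802 / 0.857)² = 2 × 3.270² = 2 × 10.69 = 21.4.
Round up to the next whole participant.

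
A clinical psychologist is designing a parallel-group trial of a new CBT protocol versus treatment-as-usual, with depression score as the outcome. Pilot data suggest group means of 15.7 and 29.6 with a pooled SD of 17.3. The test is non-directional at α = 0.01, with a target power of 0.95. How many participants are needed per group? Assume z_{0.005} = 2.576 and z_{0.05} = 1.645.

Cohen's d = |M₁ − M₂| / SD_pooled = |15.7 − 29.6| / 17.3 = 13.9 / 17.3 = 0.803.
For two independent groups with equal n: n = 2·((z_{α/2} + z_β) / d)².
z_{α/2} + z_β = 2.576 + 1.645 = 4.221.
n = 2 × (4.221 / 0.803)² = 2 × 5.257² = 2 × 27.63 = 55.3.
Round up to the next whole participant.

n = 56 per group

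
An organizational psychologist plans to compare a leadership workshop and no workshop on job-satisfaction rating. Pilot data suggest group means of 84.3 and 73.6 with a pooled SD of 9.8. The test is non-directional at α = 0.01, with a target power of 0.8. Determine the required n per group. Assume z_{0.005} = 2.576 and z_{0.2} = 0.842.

n = 20 per group

Cohen's d = |M₁ − M₂| / SD_pooled = |84.3 − 73.6| / 9.8 = 10.7 / 9.8 = 1.092.
For two independent groups with equal n: n = 2·((z_{α/2} + z_β) / d)².
z_{α/2} + z_β = 2.576 + 0.842 = 3.418.
n = 2 × (3.418 / 1.092)² = 2 × 3.130² = 2 × 9.80 = 19.6.
Round up to the next whole participant.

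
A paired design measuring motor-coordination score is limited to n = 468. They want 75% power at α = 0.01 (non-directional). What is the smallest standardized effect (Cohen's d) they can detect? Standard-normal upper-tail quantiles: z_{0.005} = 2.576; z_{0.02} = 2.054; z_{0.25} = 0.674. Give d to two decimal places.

d_min ≈ 0.15

For a single sample (or paired design) of n = 468: d_min = (z_{α/2} + z_β)/√n.
z-sum = 2.576 + 0.674 = 3.250.
d_min = 3.250 / √468 = 3.250 / 21.633 = 0.150.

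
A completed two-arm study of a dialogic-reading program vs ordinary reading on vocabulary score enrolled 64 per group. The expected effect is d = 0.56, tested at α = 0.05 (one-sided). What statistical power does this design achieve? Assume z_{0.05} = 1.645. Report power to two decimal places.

power ≈ 0.94

For two equal groups, power = Φ(d·√(n/2) − z_{α}).
d·√(n/2) = 0.56 × √(64/2) = 0.56 × 5.657 = 3.168.
z_β = 3.168 − 1.645 = 1.523.
Power = Φ(1.523) = 0.936.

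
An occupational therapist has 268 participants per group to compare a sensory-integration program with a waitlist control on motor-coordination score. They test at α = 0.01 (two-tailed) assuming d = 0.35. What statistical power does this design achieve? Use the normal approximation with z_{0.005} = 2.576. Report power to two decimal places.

For two equal groups, power = Φ(d·√(n/2) − z_{α/2}).
d·√(n/2) = 0.35 × √(268/2) = 0.35 × 11.576 = 4.052.
z_β = 4.052 − 2.576 = 1.476.
Power = Φ(1.476) = 0.930.

power ≈ 0.93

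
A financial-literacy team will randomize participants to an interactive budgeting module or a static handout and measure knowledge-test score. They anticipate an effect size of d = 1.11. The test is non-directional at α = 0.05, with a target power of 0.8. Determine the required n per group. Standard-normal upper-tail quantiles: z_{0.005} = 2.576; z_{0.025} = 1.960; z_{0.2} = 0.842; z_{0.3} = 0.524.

n = 13 per group

For two independent groups with equal n: n = 2·((z_{α/2} + z_β) / d)².
z_{α/2} + z_β = 1.960 + 0.842 = 2.802.
n = 2 × (2.802 / 1.11)² = 2 × 2.524² = 2 × 6.37 = 12.7.
Round up to the next whole participant.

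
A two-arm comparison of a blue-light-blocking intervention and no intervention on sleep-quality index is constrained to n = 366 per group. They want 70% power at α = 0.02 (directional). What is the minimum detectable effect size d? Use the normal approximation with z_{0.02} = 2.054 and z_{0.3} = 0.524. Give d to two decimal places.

For two independent groups of n = 366 each: d_min = (z_{α} + z_β)·√(2/n).
z-sum = 2.054 + 0.524 = 2.578.
d_min = 2.578 × √(2/366) = 2.578 × 0.0739 = 0.191.

d_min ≈ 0.19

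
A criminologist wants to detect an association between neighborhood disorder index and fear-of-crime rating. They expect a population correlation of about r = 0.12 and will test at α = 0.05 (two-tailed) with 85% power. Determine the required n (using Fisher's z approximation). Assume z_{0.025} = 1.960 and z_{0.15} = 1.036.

n = 621

Fisher's z: C = ½·ln((1+r)/(1−r)) = ½·ln(1.2727) = 0.1206.
n = ((z_{α/2} + z_β)/C)² + 3.
(1.960 + 1.036) / 0.1206 = 2.996 / 0.1206 = 24.842.
n = 24.842² + 3 = 617.15 + 3 = 620.1.
Round up.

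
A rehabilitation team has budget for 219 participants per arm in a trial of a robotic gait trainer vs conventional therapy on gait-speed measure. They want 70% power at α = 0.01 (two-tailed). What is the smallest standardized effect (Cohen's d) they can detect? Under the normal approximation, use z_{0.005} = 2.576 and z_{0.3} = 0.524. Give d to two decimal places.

d_min ≈ 0.30

For two independent groups of n = 219 each: d_min = (z_{α/2} + z_β)·√(2/n).
z-sum = 2.576 + 0.524 = 3.100.
d_min = 3.100 × √(2/219) = 3.100 × 0.0956 = 0.296.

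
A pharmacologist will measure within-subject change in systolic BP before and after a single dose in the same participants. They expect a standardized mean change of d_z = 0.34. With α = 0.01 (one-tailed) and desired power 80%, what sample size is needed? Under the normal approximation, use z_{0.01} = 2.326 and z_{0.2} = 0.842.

For a paired (one-sample on differences) test: n = ((z_{α} + z_β) / d)².
z_{α} + z_β = 2.326 + 0.842 = 3.168.
n = (3.168 / 0.34)² = 9.318² = 86.82.
Round up.

n = 87 pairs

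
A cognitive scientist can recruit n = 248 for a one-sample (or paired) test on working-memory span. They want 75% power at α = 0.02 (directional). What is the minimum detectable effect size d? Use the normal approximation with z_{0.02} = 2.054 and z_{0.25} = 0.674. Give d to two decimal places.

For a single sample (or paired design) of n = 248: d_min = (z_{α} + z_β)/√n.
z-sum = 2.054 + 0.674 = 2.728.
d_min = 2.728 / √248 = 2.728 / 15.748 = 0.173.

d_min ≈ 0.17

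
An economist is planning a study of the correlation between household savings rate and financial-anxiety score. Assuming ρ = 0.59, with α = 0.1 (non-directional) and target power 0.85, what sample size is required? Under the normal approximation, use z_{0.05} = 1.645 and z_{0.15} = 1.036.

n = 19

Fisher's z: C = ½·ln((1+r)/(1−r)) = ½·ln(3.8780) = 0.6777.
n = ((z_{α/2} + z_β)/C)² + 3.
(1.645 + 1.036) / 0.6777 = 2.681 / 0.6777 = 3.956.
n = 3.956² + 3 = 15.65 + 3 = 18.7.
Round up.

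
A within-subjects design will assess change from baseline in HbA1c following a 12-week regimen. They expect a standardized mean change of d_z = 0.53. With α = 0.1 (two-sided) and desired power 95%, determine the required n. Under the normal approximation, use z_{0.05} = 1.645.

For a paired (one-sample on differences) test: n = ((z_{α/2} + z_β) / d)².
z_{α/2} + z_β = 1.645 + 1.645 = 3.290.
n = (3.290 / 0.53)² = 6.208² = 38.53.
Round up.

n = 39 pairs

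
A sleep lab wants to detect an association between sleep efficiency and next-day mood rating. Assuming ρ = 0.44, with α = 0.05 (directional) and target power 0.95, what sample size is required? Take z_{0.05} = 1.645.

Fisher's z: C = ½·ln((1+r)/(1−r)) = ½·ln(2.5714) = 0.4722.
n = ((z_{α} + z_β)/C)² + 3.
(1.645 + 1.645) / 0.4722 = 3.290 / 0.4722 = 6.967.
n = 6.967² + 3 = 48.54 + 3 = 51.5.
Round up.

n = 52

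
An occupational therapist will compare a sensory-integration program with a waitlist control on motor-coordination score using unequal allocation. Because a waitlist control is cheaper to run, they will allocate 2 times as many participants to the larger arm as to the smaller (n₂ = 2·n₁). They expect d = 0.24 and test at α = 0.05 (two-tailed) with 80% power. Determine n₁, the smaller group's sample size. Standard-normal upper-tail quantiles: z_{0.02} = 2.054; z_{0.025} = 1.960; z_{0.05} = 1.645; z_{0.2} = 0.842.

n₁ = 205

With allocation ratio k = n₂/n₁ = 2, Var(x̄₁−x̄₂) = σ²(1/n₁ + 1/(k·n₁)) = σ²·(k+1)/(k·n₁).
So n₁ = (1 + 1/k)·((z_{α/2} + z_β)/d)² = 1.500 × (2.802/0.24)².
n₁ = 1.500 × 136.31 = 204.5.
Round up: n₁ = 205, giving n₂ = 2 × 205 = 410.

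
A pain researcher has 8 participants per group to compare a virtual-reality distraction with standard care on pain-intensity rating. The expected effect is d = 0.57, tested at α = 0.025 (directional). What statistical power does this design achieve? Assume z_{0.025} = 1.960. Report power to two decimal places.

For two equal groups, power = Φ(d·√(n/2) − z_{α}).
d·√(n/2) = 0.57 × √(8/2) = 0.57 × 2.000 = 1.140.
z_β = 1.140 − 1.960 = -0.820.
Power = Φ(-0.820) = 0.206.

power ≈ 0.21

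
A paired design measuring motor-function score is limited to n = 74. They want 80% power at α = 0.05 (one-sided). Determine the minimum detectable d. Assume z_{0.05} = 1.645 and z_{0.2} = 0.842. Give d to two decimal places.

For a single sample (or paired design) of n = 74: d_min = (z_{α} + z_β)/√n.
z-sum = 1.645 + 0.842 = 2.487.
d_min = 2.487 / √74 = 2.487 / 8.602 = 0.289.

d_min ≈ 0.29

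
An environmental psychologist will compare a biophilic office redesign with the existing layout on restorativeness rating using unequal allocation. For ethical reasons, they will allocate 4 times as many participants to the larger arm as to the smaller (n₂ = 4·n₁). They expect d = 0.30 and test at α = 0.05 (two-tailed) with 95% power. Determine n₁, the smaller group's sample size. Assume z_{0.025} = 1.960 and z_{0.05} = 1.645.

With allocation ratio k = n₂/n₁ = 4, Var(x̄₁−x̄₂) = σ²(1/n₁ + 1/(k·n₁)) = σ²·(k+1)/(k·n₁).
So n₁ = (1 + 1/k)·((z_{α/2} + z_β)/d)² = 1.250 × (3.605/0.30)².
n₁ = 1.250 × 144.40 = 180.5.
Round up: n₁ = 181, giving n₂ = 4 × 181 = 724.

n₁ = 181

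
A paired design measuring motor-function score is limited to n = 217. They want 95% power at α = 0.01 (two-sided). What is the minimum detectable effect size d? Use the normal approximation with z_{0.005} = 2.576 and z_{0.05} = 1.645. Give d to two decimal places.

For a single sample (or paired design) of n = 217: d_min = (z_{α/2} + z_β)/√n.
z-sum = 2.576 + 1.645 = 4.221.
d_min = 4.221 / √217 = 4.221 / 14.731 = 0.287.

d_min ≈ 0.29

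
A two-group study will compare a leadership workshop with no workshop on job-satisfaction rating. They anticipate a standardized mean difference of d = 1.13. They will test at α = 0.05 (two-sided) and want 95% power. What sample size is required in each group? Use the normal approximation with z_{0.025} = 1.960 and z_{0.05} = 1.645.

For two independent groups with equal n: n = 2·((z_{α/2} + z_β) / d)².
z_{α/2} + z_β = 1.960 + 1.645 = 3.605.
n = 2 × (3.605 / 1.13)² = 2 × 3.190² = 2 × 10.18 = 20.4.
Round up to the next whole participant.

n = 21 per group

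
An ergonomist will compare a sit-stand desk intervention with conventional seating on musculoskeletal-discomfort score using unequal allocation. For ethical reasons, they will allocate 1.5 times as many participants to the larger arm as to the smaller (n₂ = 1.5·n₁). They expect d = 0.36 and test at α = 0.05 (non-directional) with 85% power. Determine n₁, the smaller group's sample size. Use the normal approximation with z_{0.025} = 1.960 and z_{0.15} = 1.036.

With allocation ratio k = n₂/n₁ = 1.5, Var(x̄₁−x̄₂) = σ²(1/n₁ + 1/(k·n₁)) = σ²·(k+1)/(k·n₁).
So n₁ = (1 + 1/k)·((z_{α/2} + z_β)/d)² = 1.667 × (2.996/0.36)².
n₁ = 1.667 × 69.26 = 115.4.
Round up: n₁ = 116, giving n₂ = 1.5 × 116 = 174.

n₁ = 116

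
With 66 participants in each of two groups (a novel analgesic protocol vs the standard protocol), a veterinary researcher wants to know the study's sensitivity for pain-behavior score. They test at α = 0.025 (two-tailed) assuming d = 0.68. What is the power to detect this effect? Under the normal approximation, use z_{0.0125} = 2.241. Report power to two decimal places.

For two equal groups, power = Φ(d·√(n/2) − z_{α/2}).
d·√(n/2) = 0.68 × √(66/2) = 0.68 × 5.745 = 3.906.
z_β = 3.906 − 2.241 = 1.665.
Power = Φ(1.665) = 0.952.

power ≈ 0.95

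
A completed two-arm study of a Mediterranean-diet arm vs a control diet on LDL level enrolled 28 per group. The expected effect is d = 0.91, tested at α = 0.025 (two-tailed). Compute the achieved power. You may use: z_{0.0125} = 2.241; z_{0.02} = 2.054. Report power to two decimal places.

For two equal groups, power = Φ(d·√(n/2) − z_{α/2}).
d·√(n/2) = 0.91 × √(28/2) = 0.91 × 3.742 = 3.405.
z_β = 3.405 − 2.241 = 1.164.
Power = Φ(1.164) = 0.878.

power ≈ 0.88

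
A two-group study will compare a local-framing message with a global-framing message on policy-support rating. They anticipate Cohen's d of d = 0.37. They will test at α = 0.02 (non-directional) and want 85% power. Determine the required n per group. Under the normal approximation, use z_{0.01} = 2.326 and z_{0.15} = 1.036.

n = 166 per group

For two independent groups with equal n: n = 2·((z_{α/2} + z_β) / d)².
z_{α/2} + z_β = 2.326 + 1.036 = 3.362.
n = 2 × (3.362 / 0.37)² = 2 × 9.086² = 2 × 82.56 = 165.1.
Round up to the next whole participant.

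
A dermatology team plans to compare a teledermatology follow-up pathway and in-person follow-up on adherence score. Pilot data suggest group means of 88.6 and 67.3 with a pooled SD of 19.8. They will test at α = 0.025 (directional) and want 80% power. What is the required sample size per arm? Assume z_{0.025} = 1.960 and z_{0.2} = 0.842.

n = 14 per group

Cohen's d = |M₁ − M₂| / SD_pooled = |88.6 − 67.3| / 19.8 = 21.3 / 19.8 = 1.076.
For two independent groups with equal n: n = 2·((z_{α} + z_β) / d)².
z_{α} + z_β = 1.960 + 0.842 = 2.802.
n = 2 × (2.802 / 1.076)² = 2 × 2.604² = 2 × 6.78 = 13.6.
Round up to the next whole participant.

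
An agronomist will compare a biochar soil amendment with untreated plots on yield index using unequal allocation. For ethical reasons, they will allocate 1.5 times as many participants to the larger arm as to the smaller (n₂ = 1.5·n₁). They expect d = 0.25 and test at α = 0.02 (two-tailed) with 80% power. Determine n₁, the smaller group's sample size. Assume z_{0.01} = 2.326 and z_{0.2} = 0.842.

With allocation ratio k = n₂/n₁ = 1.5, Var(x̄₁−x̄₂) = σ²(1/n₁ + 1/(k·n₁)) = σ²·(k+1)/(k·n₁).
So n₁ = (1 + 1/k)·((z_{α/2} + z_β)/d)² = 1.667 × (3.168/0.25)².
n₁ = 1.667 × 160.58 = 267.6.
Round up: n₁ = 268, giving n₂ = 1.5 × 268 = 402.

n₁ = 268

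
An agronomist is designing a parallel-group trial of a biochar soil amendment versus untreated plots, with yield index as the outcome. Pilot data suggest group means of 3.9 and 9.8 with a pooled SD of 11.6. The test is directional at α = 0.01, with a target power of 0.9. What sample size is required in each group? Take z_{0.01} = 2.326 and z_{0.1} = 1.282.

Cohen's d = |M₁ − M₂| / SD_pooled = |3.9 − 9.8| / 11.6 = 5.9 / 11.6 = 0.509.
For two independent groups with equal n: n = 2·((z_{α} + z_β) / d)².
z_{α} + z_β = 2.326 + 1.282 = 3.608.
n = 2 × (3.608 / 0.509)² = 2 × 7.088² = 2 × 50.25 = 100.5.
Round up to the next whole participant.

n = 101 per group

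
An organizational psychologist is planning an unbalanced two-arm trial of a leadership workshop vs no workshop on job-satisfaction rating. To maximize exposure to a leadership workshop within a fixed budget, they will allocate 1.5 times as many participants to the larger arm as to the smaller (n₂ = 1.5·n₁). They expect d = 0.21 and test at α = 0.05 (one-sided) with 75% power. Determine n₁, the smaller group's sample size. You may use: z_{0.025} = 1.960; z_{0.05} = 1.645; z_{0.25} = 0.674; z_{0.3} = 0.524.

With allocation ratio k = n₂/n₁ = 1.5, Var(x̄₁−x̄₂) = σ²(1/n₁ + 1/(k·n₁)) = σ²·(k+1)/(k·n₁).
So n₁ = (1 + 1/k)·((z_{α} + z_β)/d)² = 1.667 × (2.319/0.21)².
n₁ = 1.667 × 121.94 = 203.2.
Round up: n₁ = 204, giving n₂ = 1.5 × 204 = 306.

n₁ = 204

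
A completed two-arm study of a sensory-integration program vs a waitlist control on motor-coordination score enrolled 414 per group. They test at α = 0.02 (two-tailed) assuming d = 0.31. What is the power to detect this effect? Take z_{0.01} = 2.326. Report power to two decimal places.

For two equal groups, power = Φ(d·√(n/2) − z_{α/2}).
d·√(n/2) = 0.31 × √(414/2) = 0.31 × 14.387 = 4.460.
z_β = 4.460 − 2.326 = 2.134.
Power = Φ(2.134) = 0.984.

power ≈ 0.98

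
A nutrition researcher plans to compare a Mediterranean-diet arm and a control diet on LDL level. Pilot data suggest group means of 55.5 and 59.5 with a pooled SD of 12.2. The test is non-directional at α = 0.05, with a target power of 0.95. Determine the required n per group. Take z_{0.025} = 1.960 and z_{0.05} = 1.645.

Cohen's d = |M₁ − M₂| / SD_pooled = |55.5 − 59.5| / 12.2 = 4.0 / 12.2 = 0.328.
For two independent groups with equal n: n = 2·((z_{α/2} + z_β) / d)².
z_{α/2} + z_β = 1.960 + 1.645 = 3.605.
n = 2 × (3.605 / 0.328)² = 2 × 10.991² = 2 × 120.80 = 241.6.
Round up to the next whole participant.

n = 242 per group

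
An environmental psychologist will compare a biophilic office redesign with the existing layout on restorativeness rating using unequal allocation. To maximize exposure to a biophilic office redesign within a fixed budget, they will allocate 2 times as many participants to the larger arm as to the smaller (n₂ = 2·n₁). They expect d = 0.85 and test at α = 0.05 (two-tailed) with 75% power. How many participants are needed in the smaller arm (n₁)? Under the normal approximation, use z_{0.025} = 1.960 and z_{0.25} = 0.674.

With allocation ratio k = n₂/n₁ = 2, Var(x̄₁−x̄₂) = σ²(1/n₁ + 1/(k·n₁)) = σ²·(k+1)/(k·n₁).
So n₁ = (1 + 1/k)·((z_{α/2} + z_β)/d)² = 1.500 × (2.634/0.85)².
n₁ = 1.500 × 9.60 = 14.4.
Round up: n₁ = 15, giving n₂ = 2 × 15 = 30.

n₁ = 15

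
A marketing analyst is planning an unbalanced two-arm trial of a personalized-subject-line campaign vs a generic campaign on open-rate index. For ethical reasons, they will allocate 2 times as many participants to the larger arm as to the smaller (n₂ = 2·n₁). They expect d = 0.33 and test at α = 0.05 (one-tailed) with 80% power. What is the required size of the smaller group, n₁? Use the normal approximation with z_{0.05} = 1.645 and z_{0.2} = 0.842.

With allocation ratio k = n₂/n₁ = 2, Var(x̄₁−x̄₂) = σ²(1/n₁ + 1/(k·n₁)) = σ²·(k+1)/(k·n₁).
So n₁ = (1 + 1/k)·((z_{α} + z_β)/d)² = 1.500 × (2.487/0.33)².
n₁ = 1.500 × 56.80 = 85.2.
Round up: n₁ = 86, giving n₂ = 2 × 86 = 172.

n₁ = 86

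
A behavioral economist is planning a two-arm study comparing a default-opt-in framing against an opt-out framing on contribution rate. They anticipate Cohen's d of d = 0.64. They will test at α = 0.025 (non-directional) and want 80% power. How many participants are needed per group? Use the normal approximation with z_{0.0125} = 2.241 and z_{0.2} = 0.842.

For two independent groups with equal n: n = 2·((z_{α/2} + z_β) / d)².
z_{α/2} + z_β = 2.241 + 0.842 = 3.083.
n = 2 × (3.083 / 0.64)² = 2 × 4.817² = 2 × 23.21 = 46.4.
Round up to the next whole participant.

n = 47 per group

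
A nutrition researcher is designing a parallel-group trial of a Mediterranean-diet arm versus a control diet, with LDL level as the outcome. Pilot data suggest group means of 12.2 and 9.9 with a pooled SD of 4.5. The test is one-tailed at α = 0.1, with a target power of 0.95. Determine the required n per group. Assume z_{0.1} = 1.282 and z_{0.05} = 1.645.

n = 66 per group

Cohen's d = |M₁ − M₂| / SD_pooled = |12.2 − 9.9| / 4.5 = 2.3 / 4.5 = 0.511.
For two independent groups with equal n: n = 2·((z_{α} + z_β) / d)².
z_{α} + z_β = 1.282 + 1.645 = 2.927.
n = 2 × (2.927 / 0.511)² = 2 × 5.728² = 2 × 32.81 = 65.6.
Round up to the next whole participant.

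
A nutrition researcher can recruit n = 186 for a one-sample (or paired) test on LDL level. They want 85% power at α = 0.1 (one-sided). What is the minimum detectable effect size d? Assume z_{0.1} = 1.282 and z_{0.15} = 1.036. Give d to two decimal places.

For a single sample (or paired design) of n = 186: d_min = (z_{α} + z_β)/√n.
z-sum = 1.282 + 1.036 = 2.318.
d_min = 2.318 / √186 = 2.318 / 13.638 = 0.170.

d_min ≈ 0.17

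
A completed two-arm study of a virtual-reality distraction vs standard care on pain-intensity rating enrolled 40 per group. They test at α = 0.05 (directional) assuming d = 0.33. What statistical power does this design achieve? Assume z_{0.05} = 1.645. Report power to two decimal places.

power ≈ 0.43

For two equal groups, power = Φ(d·√(n/2) − z_{α}).
d·√(n/2) = 0.33 × √(40/2) = 0.33 × 4.472 = 1.476.
z_β = 1.476 − 1.645 = -0.169.
Power = Φ(-0.169) = 0.433.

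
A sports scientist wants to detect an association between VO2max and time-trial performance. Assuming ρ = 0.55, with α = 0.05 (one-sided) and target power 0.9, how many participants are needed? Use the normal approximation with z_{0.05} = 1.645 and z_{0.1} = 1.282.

Fisher's z: C = ½·ln((1+r)/(1−r)) = ½·ln(3.4444) = 0.6184.
n = ((z_{α} + z_β)/C)² + 3.
(1.645 + 1.282) / 0.6184 = 2.927 / 0.6184 = 4.733.
n = 4.733² + 3 = 22.40 + 3 = 25.4.
Round up.

n = 26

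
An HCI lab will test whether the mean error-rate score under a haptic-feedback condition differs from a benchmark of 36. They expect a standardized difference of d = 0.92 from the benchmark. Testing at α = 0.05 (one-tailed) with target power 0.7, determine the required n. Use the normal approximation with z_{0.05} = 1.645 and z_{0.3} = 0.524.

For a one-sample test: n = ((z_{α} + z_β) / d)².
z_{α} + z_β = 1.645 + 0.524 = 2.169.
n = (2.169 / 0.92)² = 2.358² = 5.56.
Round up.

n = 6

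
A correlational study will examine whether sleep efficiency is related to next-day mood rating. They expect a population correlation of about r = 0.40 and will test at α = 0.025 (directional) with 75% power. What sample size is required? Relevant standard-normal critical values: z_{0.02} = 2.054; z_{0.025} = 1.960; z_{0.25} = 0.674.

n = 42

Fisher's z: C = ½·ln((1+r)/(1−r)) = ½·ln(2.3333) = 0.4236.
n = ((z_{α} + z_β)/C)² + 3.
(1.960 + 0.674) / 0.4236 = 2.634 / 0.4236 = 6.218.
n = 6.218² + 3 = 38.67 + 3 = 41.7.
Round up.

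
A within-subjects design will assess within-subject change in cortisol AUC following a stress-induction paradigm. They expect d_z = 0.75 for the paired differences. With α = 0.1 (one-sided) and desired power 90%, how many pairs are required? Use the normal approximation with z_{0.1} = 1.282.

For a paired (one-sample on differences) test: n = ((z_{α} + z_β) / d)².
z_{α} + z_β = 1.282 + 1.282 = 2.564.
n = (2.564 / 0.75)² = 3.419² = 11.69.
Round up.

n = 12 pairs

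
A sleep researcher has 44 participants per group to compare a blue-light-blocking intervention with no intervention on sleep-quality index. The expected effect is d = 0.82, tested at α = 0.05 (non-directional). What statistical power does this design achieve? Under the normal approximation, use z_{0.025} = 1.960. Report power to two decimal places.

For two equal groups, power = Φ(d·√(n/2) − z_{α/2}).
d·√(n/2) = 0.82 × √(44/2) = 0.82 × 4.690 = 3.846.
z_β = 3.846 − 1.960 = 1.886.
Power = Φ(1.886) = 0.970.

power ≈ 0.97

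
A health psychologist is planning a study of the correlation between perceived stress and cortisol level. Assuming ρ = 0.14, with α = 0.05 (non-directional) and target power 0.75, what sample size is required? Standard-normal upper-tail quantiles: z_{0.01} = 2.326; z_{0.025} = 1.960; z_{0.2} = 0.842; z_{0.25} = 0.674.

Fisher's z: C = ½·ln((1+r)/(1−r)) = ½·ln(1.3256) = 0.1409.
n = ((z_{α/2} + z_β)/C)² + 3.
(1.960 + 0.674) / 0.1409 = 2.634 / 0.1409 = 18.694.
n = 18.694² + 3 = 349.47 + 3 = 352.5.
Round up.

n = 353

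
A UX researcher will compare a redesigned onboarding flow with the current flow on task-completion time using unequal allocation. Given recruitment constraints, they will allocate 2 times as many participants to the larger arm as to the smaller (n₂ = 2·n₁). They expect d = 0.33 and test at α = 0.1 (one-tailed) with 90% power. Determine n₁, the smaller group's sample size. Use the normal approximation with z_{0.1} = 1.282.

n₁ = 91

With allocation ratio k = n₂/n₁ = 2, Var(x̄₁−x̄₂) = σ²(1/n₁ + 1/(k·n₁)) = σ²·(k+1)/(k·n₁).
So n₁ = (1 + 1/k)·((z_{α} + z_β)/d)² = 1.500 × (2.564/0.33)².
n₁ = 1.500 × 60.37 = 90.6.
Round up: n₁ = 91, giving n₂ = 2 × 91 = 182.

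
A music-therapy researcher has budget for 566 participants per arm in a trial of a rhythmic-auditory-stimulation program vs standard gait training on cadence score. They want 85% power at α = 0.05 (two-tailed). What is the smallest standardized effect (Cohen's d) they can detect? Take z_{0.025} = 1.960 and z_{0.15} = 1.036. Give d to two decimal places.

For two independent groups of n = 566 each: d_min = (z_{α/2} + z_β)·√(2/n).
z-sum = 1.960 + 1.036 = 2.996.
d_min = 2.996 × √(2/566) = 2.996 × 0.0594 = 0.178.

d_min ≈ 0.18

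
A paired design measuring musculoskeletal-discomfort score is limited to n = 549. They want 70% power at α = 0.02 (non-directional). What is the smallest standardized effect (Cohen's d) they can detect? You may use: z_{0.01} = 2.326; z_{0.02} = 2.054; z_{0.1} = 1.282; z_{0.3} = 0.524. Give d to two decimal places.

d_min ≈ 0.12

For a single sample (or paired design) of n = 549: d_min = (z_{α/2} + z_β)/√n.
z-sum = 2.326 + 0.524 = 2.850.
d_min = 2.850 / √549 = 2.850 / 23.431 = 0.122.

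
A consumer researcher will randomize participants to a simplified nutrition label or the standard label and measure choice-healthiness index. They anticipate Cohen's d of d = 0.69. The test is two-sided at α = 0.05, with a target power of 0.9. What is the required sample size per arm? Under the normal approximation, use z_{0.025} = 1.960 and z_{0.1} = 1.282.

For two independent groups with equal n: n = 2·((z_{α/2} + z_β) / d)².
z_{α/2} + z_β = 1.960 + 1.282 = 3.242.
n = 2 × (3.242 / 0.69)² = 2 × 4.699² = 2 × 22.08 = 44.2.
Round up to the next whole participant.

n = 45 per group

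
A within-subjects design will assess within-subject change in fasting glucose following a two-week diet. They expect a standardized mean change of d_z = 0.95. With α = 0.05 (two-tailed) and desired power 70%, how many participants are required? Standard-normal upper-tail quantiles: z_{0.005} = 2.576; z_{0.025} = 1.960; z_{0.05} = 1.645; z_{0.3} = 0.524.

For a paired (one-sample on differences) test: n = ((z_{α/2} + z_β) / d)².
z_{α/2} + z_β = 1.960 + 0.524 = 2.484.
n = (2.484 / 0.95)² = 2.615² = 6.84.
Round up.

n = 7 pairs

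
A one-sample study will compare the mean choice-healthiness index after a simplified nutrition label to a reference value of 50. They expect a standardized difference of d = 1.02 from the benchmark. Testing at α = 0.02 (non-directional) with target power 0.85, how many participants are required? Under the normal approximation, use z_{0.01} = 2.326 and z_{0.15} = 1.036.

n = 11

For a one-sample test: n = ((z_{α/2} + z_β) / d)².
z_{α/2} + z_β = 2.326 + 1.036 = 3.362.
n = (3.362 / 1.02)² = 3.296² = 10.86.
Round up.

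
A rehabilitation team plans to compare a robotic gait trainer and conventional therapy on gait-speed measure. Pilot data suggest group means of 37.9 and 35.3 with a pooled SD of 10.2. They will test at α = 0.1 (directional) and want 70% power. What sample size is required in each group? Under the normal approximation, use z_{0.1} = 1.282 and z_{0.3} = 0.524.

n = 101 per group

Cohen's d = |M₁ − M₂| / SD_pooled = |37.9 − 35.3| / 10.2 = 2.6 / 10.2 = 0.255.
For two independent groups with equal n: n = 2·((z_{α} + z_β) / d)².
z_{α} + z_β = 1.282 + 0.524 = 1.806.
n = 2 × (1.806 / 0.255)² = 2 × 7.082² = 2 × 50.16 = 100.3.
Round up to the next whole participant.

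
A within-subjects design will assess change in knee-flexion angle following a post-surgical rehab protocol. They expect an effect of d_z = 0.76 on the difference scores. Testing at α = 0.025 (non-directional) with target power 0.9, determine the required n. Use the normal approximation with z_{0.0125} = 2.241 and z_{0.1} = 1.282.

For a paired (one-sample on differences) test: n = ((z_{α/2} + z_β) / d)².
z_{α/2} + z_β = 2.241 + 1.282 = 3.523.
n = (3.523 / 0.76)² = 4.636² = 21.49.
Round up.

n = 22 pairs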